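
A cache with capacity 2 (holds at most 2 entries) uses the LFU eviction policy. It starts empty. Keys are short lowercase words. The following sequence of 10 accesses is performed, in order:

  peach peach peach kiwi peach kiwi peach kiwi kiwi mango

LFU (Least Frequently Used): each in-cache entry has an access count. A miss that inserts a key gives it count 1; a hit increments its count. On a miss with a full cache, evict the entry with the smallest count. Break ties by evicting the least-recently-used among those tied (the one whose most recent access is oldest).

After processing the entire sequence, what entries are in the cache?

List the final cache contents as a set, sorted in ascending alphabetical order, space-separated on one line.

LFU simulation (capacity=2):
  1. access peach: MISS. Cache: [peach(c=1)]
  2. access peach: HIT, count now 2. Cache: [peach(c=2)]
  3. access peach: HIT, count now 3. Cache: [peach(c=3)]
  4. access kiwi: MISS. Cache: [kiwi(c=1) peach(c=3)]
  5. access peach: HIT, count now 4. Cache: [kiwi(c=1) peach(c=4)]
  6. access kiwi: HIT, count now 2. Cache: [kiwi(c=2) peach(c=4)]
  7. access peach: HIT, count now 5. Cache: [kiwi(c=2) peach(c=5)]
  8. access kiwi: HIT, count now 3. Cache: [kiwi(c=3) peach(c=5)]
  9. access kiwi: HIT, count now 4. Cache: [kiwi(c=4) peach(c=5)]
  10. access mango: MISS, evict kiwi(c=4). Cache: [mango(c=1) peach(c=5)]
Total: 7 hits, 3 misses, 1 evictions

Answer: mango peach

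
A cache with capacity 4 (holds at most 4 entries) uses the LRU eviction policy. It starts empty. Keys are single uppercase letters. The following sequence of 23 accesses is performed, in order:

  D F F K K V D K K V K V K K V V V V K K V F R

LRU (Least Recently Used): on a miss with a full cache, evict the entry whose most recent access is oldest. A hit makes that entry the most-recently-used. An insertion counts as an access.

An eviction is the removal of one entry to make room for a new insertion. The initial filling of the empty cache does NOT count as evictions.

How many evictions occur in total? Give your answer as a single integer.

LRU simulation (capacity=4):
  1. access D: MISS. Cache (LRU->MRU): [D]
  2. access F: MISS. Cache (LRU->MRU): [D F]
  3. access F: HIT. Cache (LRU->MRU): [D F]
  4. access K: MISS. Cache (LRU->MRU): [D F K]
  5. access K: HIT. Cache (LRU->MRU): [D F K]
  6. access V: MISS. Cache (LRU->MRU): [D F K V]
  7. access D: HIT. Cache (LRU->MRU): [F K V D]
  8. access K: HIT. Cache (LRU->MRU): [F V D K]
  9. access K: HIT. Cache (LRU->MRU): [F V D K]
  10. access V: HIT. Cache (LRU->MRU): [F D K V]
  11. access K: HIT. Cache (LRU->MRU): [F D V K]
  12. access V: HIT. Cache (LRU->MRU): [F D K V]
  13. access K: HIT. Cache (LRU->MRU): [F D V K]
  14. access K: HIT. Cache (LRU->MRU): [F D V K]
  15. access V: HIT. Cache (LRU->MRU): [F D K V]
  16. access V: HIT. Cache (LRU->MRU): [F D K V]
  17. access V: HIT. Cache (LRU->MRU): [F D K V]
  18. access V: HIT. Cache (LRU->MRU): [F D K V]
  19. access K: HIT. Cache (LRU->MRU): [F D V K]
  20. access K: HIT. Cache (LRU->MRU): [F D V K]
  21. access V: HIT. Cache (LRU->MRU): [F D K V]
  22. access F: HIT. Cache (LRU->MRU): [D K V F]
  23. access R: MISS, evict D. Cache (LRU->MRU): [K V F R]
Total: 18 hits, 5 misses, 1 evictions

Answer: 1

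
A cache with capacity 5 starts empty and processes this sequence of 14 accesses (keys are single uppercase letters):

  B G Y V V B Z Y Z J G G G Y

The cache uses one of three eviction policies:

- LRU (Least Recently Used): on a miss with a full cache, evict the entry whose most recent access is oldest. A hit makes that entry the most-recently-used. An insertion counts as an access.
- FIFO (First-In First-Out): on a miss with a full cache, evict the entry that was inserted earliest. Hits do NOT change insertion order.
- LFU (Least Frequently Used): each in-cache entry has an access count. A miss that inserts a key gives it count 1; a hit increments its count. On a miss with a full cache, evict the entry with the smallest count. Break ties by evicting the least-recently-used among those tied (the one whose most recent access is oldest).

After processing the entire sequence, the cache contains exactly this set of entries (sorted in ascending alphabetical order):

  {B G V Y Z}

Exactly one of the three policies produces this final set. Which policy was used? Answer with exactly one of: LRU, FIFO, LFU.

Answer: LFU

Derivation:
Simulating under each policy and comparing final sets:
  LRU: final set = {B G J Y Z} -> differs
  FIFO: final set = {G J V Y Z} -> differs
  LFU: final set = {B G V Y Z} -> MATCHES target
Only LFU produces the target set.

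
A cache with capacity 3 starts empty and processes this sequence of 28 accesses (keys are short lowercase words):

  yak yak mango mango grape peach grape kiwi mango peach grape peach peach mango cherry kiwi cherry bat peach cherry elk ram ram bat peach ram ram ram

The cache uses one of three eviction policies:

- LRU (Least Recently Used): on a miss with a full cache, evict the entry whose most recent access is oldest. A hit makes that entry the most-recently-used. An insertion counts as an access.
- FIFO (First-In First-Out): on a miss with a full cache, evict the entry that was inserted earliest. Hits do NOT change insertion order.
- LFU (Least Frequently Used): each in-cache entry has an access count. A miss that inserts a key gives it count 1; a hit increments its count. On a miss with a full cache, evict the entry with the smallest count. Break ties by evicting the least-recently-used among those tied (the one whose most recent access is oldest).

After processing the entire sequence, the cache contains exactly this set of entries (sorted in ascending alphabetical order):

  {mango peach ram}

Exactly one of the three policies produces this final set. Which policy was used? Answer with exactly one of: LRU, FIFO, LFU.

Answer: LFU

Derivation:
Simulating under each policy and comparing final sets:
  LRU: final set = {bat peach ram} -> differs
  FIFO: final set = {bat peach ram} -> differs
  LFU: final set = {mango peach ram} -> MATCHES target
Only LFU produces the target set.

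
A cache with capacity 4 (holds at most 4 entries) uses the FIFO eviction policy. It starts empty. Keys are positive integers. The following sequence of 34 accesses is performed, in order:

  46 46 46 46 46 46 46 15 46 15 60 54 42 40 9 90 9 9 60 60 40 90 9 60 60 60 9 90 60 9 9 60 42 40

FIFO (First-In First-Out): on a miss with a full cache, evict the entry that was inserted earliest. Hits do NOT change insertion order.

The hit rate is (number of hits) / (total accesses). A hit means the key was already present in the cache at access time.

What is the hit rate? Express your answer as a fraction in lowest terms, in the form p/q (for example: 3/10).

FIFO simulation (capacity=4):
  1. access 46: MISS. Cache (old->new): [46]
  2. access 46: HIT. Cache (old->new): [46]
  3. access 46: HIT. Cache (old->new): [46]
  4. access 46: HIT. Cache (old->new): [46]
  5. access 46: HIT. Cache (old->new): [46]
  6. access 46: HIT. Cache (old->new): [46]
  7. access 46: HIT. Cache (old->new): [46]
  8. access 15: MISS. Cache (old->new): [46 15]
  9. access 46: HIT. Cache (old->new): [46 15]
  10. access 15: HIT. Cache (old->new): [46 15]
  11. access 60: MISS. Cache (old->new): [46 15 60]
  12. access 54: MISS. Cache (old->new): [46 15 60 54]
  13. access 42: MISS, evict 46. Cache (old->new): [15 60 54 42]
  14. access 40: MISS, evict 15. Cache (old->new): [60 54 42 40]
  15. access 9: MISS, evict 60. Cache (old->new): [54 42 40 9]
  16. access 90: MISS, evict 54. Cache (old->new): [42 40 9 90]
  17. access 9: HIT. Cache (old->new): [42 40 9 90]
  18. access 9: HIT. Cache (old->new): [42 40 9 90]
  19. access 60: MISS, evict 42. Cache (old->new): [40 9 90 60]
  20. access 60: HIT. Cache (old->new): [40 9 90 60]
  21. access 40: HIT. Cache (old->new): [40 9 90 60]
  22. access 90: HIT. Cache (old->new): [40 9 90 60]
  23. access 9: HIT. Cache (old->new): [40 9 90 60]
  24. access 60: HIT. Cache (old->new): [40 9 90 60]
  25. access 60: HIT. Cache (old->new): [40 9 90 60]
  26. access 60: HIT. Cache (old->new): [40 9 90 60]
  27. access 9: HIT. Cache (old->new): [40 9 90 60]
  28. access 90: HIT. Cache (old->new): [40 9 90 60]
  29. access 60: HIT. Cache (old->new): [40 9 90 60]
  30. access 9: HIT. Cache (old->new): [40 9 90 60]
  31. access 9: HIT. Cache (old->new): [40 9 90 60]
  32. access 60: HIT. Cache (old->new): [40 9 90 60]
  33. access 42: MISS, evict 40. Cache (old->new): [9 90 60 42]
  34. access 40: MISS, evict 9. Cache (old->new): [90 60 42 40]
Total: 23 hits, 11 misses, 7 evictions

Hit rate = 23/34

Answer: 23/34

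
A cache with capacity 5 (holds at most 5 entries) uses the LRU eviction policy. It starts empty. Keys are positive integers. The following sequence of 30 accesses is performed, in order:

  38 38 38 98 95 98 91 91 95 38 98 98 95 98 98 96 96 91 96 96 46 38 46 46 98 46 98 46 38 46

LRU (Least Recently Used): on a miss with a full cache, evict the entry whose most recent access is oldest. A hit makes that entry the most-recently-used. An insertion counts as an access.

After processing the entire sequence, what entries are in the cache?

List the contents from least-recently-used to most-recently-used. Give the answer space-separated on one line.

LRU simulation (capacity=5):
  1. access 38: MISS. Cache (LRU->MRU): [38]
  2. access 38: HIT. Cache (LRU->MRU): [38]
  3. access 38: HIT. Cache (LRU->MRU): [38]
  4. access 98: MISS. Cache (LRU->MRU): [38 98]
  5. access 95: MISS. Cache (LRU->MRU): [38 98 95]
  6. access 98: HIT. Cache (LRU->MRU): [38 95 98]
  7. access 91: MISS. Cache (LRU->MRU): [38 95 98 91]
  8. access 91: HIT. Cache (LRU->MRU): [38 95 98 91]
  9. access 95: HIT. Cache (LRU->MRU): [38 98 91 95]
  10. access 38: HIT. Cache (LRU->MRU): [98 91 95 38]
  11. access 98: HIT. Cache (LRU->MRU): [91 95 38 98]
  12. access 98: HIT. Cache (LRU->MRU): [91 95 38 98]
  13. access 95: HIT. Cache (LRU->MRU): [91 38 98 95]
  14. access 98: HIT. Cache (LRU->MRU): [91 38 95 98]
  15. access 98: HIT. Cache (LRU->MRU): [91 38 95 98]
  16. access 96: MISS. Cache (LRU->MRU): [91 38 95 98 96]
  17. access 96: HIT. Cache (LRU->MRU): [91 38 95 98 96]
  18. access 91: HIT. Cache (LRU->MRU): [38 95 98 96 91]
  19. access 96: HIT. Cache (LRU->MRU): [38 95 98 91 96]
  20. access 96: HIT. Cache (LRU->MRU): [38 95 98 91 96]
  21. access 46: MISS, evict 38. Cache (LRU->MRU): [95 98 91 96 46]
  22. access 38: MISS, evict 95. Cache (LRU->MRU): [98 91 96 46 38]
  23. access 46: HIT. Cache (LRU->MRU): [98 91 96 38 46]
  24. access 46: HIT. Cache (LRU->MRU): [98 91 96 38 46]
  25. access 98: HIT. Cache (LRU->MRU): [91 96 38 46 98]
  26. access 46: HIT. Cache (LRU->MRU): [91 96 38 98 46]
  27. access 98: HIT. Cache (LRU->MRU): [91 96 38 46 98]
  28. access 46: HIT. Cache (LRU->MRU): [91 96 38 98 46]
  29. access 38: HIT. Cache (LRU->MRU): [91 96 98 46 38]
  30. access 46: HIT. Cache (LRU->MRU): [91 96 98 38 46]
Total: 23 hits, 7 misses, 2 evictions

Answer: 91 96 98 38 46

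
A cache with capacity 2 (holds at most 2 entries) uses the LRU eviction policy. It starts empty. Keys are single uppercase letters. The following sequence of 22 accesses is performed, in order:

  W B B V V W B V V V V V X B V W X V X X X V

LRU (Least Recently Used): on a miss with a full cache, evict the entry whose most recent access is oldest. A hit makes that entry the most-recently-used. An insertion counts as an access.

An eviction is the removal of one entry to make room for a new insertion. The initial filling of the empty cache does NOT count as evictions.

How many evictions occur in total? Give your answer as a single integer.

Answer: 10

Derivation:
LRU simulation (capacity=2):
  1. access W: MISS. Cache (LRU->MRU): [W]
  2. access B: MISS. Cache (LRU->MRU): [W B]
  3. access B: HIT. Cache (LRU->MRU): [W B]
  4. access V: MISS, evict W. Cache (LRU->MRU): [B V]
  5. access V: HIT. Cache (LRU->MRU): [B V]
  6. access W: MISS, evict B. Cache (LRU->MRU): [V W]
  7. access B: MISS, evict V. Cache (LRU->MRU): [W B]
  8. access V: MISS, evict W. Cache (LRU->MRU): [B V]
  9. access V: HIT. Cache (LRU->MRU): [B V]
  10. access V: HIT. Cache (LRU->MRU): [B V]
  11. access V: HIT. Cache (LRU->MRU): [B V]
  12. access V: HIT. Cache (LRU->MRU): [B V]
  13. access X: MISS, evict B. Cache (LRU->MRU): [V X]
  14. access B: MISS, evict V. Cache (LRU->MRU): [X B]
  15. access V: MISS, evict X. Cache (LRU->MRU): [B V]
  16. access W: MISS, evict B. Cache (LRU->MRU): [V W]
  17. access X: MISS, evict V. Cache (LRU->MRU): [W X]
  18. access V: MISS, evict W. Cache (LRU->MRU): [X V]
  19. access X: HIT. Cache (LRU->MRU): [V X]
  20. access X: HIT. Cache (LRU->MRU): [V X]
  21. access X: HIT. Cache (LRU->MRU): [V X]
  22. access V: HIT. Cache (LRU->MRU): [X V]
Total: 10 hits, 12 misses, 10 evictions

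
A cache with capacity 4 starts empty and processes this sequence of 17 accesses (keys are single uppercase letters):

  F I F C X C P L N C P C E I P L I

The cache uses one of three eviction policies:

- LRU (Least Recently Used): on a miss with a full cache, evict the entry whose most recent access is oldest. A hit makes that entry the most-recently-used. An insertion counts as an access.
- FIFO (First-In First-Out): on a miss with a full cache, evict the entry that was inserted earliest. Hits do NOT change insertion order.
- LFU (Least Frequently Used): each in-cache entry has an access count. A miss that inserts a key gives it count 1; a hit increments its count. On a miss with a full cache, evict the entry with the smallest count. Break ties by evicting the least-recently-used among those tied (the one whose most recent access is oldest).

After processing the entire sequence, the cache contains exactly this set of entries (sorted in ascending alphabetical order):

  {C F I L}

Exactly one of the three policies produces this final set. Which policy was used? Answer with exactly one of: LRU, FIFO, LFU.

Simulating under each policy and comparing final sets:
  LRU: final set = {E I L P} -> differs
  FIFO: final set = {E I L P} -> differs
  LFU: final set = {C F I L} -> MATCHES target
Only LFU produces the target set.

Answer: LFU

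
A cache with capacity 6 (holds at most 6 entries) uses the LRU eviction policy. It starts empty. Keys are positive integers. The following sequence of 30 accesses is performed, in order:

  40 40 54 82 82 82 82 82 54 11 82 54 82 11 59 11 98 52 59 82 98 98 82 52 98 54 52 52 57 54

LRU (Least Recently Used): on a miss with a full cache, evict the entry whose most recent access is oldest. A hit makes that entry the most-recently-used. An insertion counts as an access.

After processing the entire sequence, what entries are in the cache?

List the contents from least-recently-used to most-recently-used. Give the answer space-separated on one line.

Answer: 59 82 98 52 57 54

Derivation:
LRU simulation (capacity=6):
  1. access 40: MISS. Cache (LRU->MRU): [40]
  2. access 40: HIT. Cache (LRU->MRU): [40]
  3. access 54: MISS. Cache (LRU->MRU): [40 54]
  4. access 82: MISS. Cache (LRU->MRU): [40 54 82]
  5. access 82: HIT. Cache (LRU->MRU): [40 54 82]
  6. access 82: HIT. Cache (LRU->MRU): [40 54 82]
  7. access 82: HIT. Cache (LRU->MRU): [40 54 82]
  8. access 82: HIT. Cache (LRU->MRU): [40 54 82]
  9. access 54: HIT. Cache (LRU->MRU): [40 82 54]
  10. access 11: MISS. Cache (LRU->MRU): [40 82 54 11]
  11. access 82: HIT. Cache (LRU->MRU): [40 54 11 82]
  12. access 54: HIT. Cache (LRU->MRU): [40 11 82 54]
  13. access 82: HIT. Cache (LRU->MRU): [40 11 54 82]
  14. access 11: HIT. Cache (LRU->MRU): [40 54 82 11]
  15. access 59: MISS. Cache (LRU->MRU): [40 54 82 11 59]
  16. access 11: HIT. Cache (LRU->MRU): [40 54 82 59 11]
  17. access 98: MISS. Cache (LRU->MRU): [40 54 82 59 11 98]
  18. access 52: MISS, evict 40. Cache (LRU->MRU): [54 82 59 11 98 52]
  19. access 59: HIT. Cache (LRU->MRU): [54 82 11 98 52 59]
  20. access 82: HIT. Cache (LRU->MRU): [54 11 98 52 59 82]
  21. access 98: HIT. Cache (LRU->MRU): [54 11 52 59 82 98]
  22. access 98: HIT. Cache (LRU->MRU): [54 11 52 59 82 98]
  23. access 82: HIT. Cache (LRU->MRU): [54 11 52 59 98 82]
  24. access 52: HIT. Cache (LRU->MRU): [54 11 59 98 82 52]
  25. access 98: HIT. Cache (LRU->MRU): [54 11 59 82 52 98]
  26. access 54: HIT. Cache (LRU->MRU): [11 59 82 52 98 54]
  27. access 52: HIT. Cache (LRU->MRU): [11 59 82 98 54 52]
  28. access 52: HIT. Cache (LRU->MRU): [11 59 82 98 54 52]
  29. access 57: MISS, evict 11. Cache (LRU->MRU): [59 82 98 54 52 57]
  30. access 54: HIT. Cache (LRU->MRU): [59 82 98 52 57 54]
Total: 22 hits, 8 misses, 2 evictions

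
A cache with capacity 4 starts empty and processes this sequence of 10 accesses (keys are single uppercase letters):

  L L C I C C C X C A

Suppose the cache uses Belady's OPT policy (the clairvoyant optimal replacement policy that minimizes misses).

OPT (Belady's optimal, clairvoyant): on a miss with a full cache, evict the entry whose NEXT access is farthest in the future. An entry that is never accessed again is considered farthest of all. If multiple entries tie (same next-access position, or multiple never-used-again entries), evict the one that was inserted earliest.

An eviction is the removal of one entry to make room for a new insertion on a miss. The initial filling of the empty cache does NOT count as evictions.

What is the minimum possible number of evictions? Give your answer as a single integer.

Answer: 1

Derivation:
OPT (Belady) simulation (capacity=4):
  1. access L: MISS. Cache: [L]
  2. access L: HIT. Next use of L: never. Cache: [L]
  3. access C: MISS. Cache: [L C]
  4. access I: MISS. Cache: [L C I]
  5. access C: HIT. Next use of C: step 6. Cache: [L C I]
  6. access C: HIT. Next use of C: step 7. Cache: [L C I]
  7. access C: HIT. Next use of C: step 9. Cache: [L C I]
  8. access X: MISS. Cache: [L C I X]
  9. access C: HIT. Next use of C: never. Cache: [L C I X]
  10. access A: MISS, evict L (next use: never). Cache: [C I X A]
Total: 5 hits, 5 misses, 1 evictions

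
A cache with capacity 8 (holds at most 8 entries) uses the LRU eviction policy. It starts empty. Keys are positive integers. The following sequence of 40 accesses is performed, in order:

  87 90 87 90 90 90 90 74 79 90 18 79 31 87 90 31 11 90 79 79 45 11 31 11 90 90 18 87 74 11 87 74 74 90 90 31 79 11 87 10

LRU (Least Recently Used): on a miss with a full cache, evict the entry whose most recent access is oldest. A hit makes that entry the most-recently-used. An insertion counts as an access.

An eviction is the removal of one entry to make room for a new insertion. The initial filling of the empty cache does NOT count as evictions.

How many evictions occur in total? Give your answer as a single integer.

Answer: 1

Derivation:
LRU simulation (capacity=8):
  1. access 87: MISS. Cache (LRU->MRU): [87]
  2. access 90: MISS. Cache (LRU->MRU): [87 90]
  3. access 87: HIT. Cache (LRU->MRU): [90 87]
  4. access 90: HIT. Cache (LRU->MRU): [87 90]
  5. access 90: HIT. Cache (LRU->MRU): [87 90]
  6. access 90: HIT. Cache (LRU->MRU): [87 90]
  7. access 90: HIT. Cache (LRU->MRU): [87 90]
  8. access 74: MISS. Cache (LRU->MRU): [87 90 74]
  9. access 79: MISS. Cache (LRU->MRU): [87 90 74 79]
  10. access 90: HIT. Cache (LRU->MRU): [87 74 79 90]
  11. access 18: MISS. Cache (LRU->MRU): [87 74 79 90 18]
  12. access 79: HIT. Cache (LRU->MRU): [87 74 90 18 79]
  13. access 31: MISS. Cache (LRU->MRU): [87 74 90 18 79 31]
  14. access 87: HIT. Cache (LRU->MRU): [74 90 18 79 31 87]
  15. access 90: HIT. Cache (LRU->MRU): [74 18 79 31 87 90]
  16. access 31: HIT. Cache (LRU->MRU): [74 18 79 87 90 31]
  17. access 11: MISS. Cache (LRU->MRU): [74 18 79 87 90 31 11]
  18. access 90: HIT. Cache (LRU->MRU): [74 18 79 87 31 11 90]
  19. access 79: HIT. Cache (LRU->MRU): [74 18 87 31 11 90 79]
  20. access 79: HIT. Cache (LRU->MRU): [74 18 87 31 11 90 79]
  21. access 45: MISS. Cache (LRU->MRU): [74 18 87 31 11 90 79 45]
  22. access 11: HIT. Cache (LRU->MRU): [74 18 87 31 90 79 45 11]
  23. access 31: HIT. Cache (LRU->MRU): [74 18 87 90 79 45 11 31]
  24. access 11: HIT. Cache (LRU->MRU): [74 18 87 90 79 45 31 11]
  25. access 90: HIT. Cache (LRU->MRU): [74 18 87 79 45 31 11 90]
  26. access 90: HIT. Cache (LRU->MRU): [74 18 87 79 45 31 11 90]
  27. access 18: HIT. Cache (LRU->MRU): [74 87 79 45 31 11 90 18]
  28. access 87: HIT. Cache (LRU->MRU): [74 79 45 31 11 90 18 87]
  29. access 74: HIT. Cache (LRU->MRU): [79 45 31 11 90 18 87 74]
  30. access 11: HIT. Cache (LRU->MRU): [79 45 31 90 18 87 74 11]
  31. access 87: HIT. Cache (LRU->MRU): [79 45 31 90 18 74 11 87]
  32. access 74: HIT. Cache (LRU->MRU): [79 45 31 90 18 11 87 74]
  33. access 74: HIT. Cache (LRU->MRU): [79 45 31 90 18 11 87 74]
  34. access 90: HIT. Cache (LRU->MRU): [79 45 31 18 11 87 74 90]
  35. access 90: HIT. Cache (LRU->MRU): [79 45 31 18 11 87 74 90]
  36. access 31: HIT. Cache (LRU->MRU): [79 45 18 11 87 74 90 31]
  37. access 79: HIT. Cache (LRU->MRU): [45 18 11 87 74 90 31 79]
  38. access 11: HIT. Cache (LRU->MRU): [45 18 87 74 90 31 79 11]
  39. access 87: HIT. Cache (LRU->MRU): [45 18 74 90 31 79 11 87]
  40. access 10: MISS, evict 45. Cache (LRU->MRU): [18 74 90 31 79 11 87 10]
Total: 31 hits, 9 misses, 1 evictions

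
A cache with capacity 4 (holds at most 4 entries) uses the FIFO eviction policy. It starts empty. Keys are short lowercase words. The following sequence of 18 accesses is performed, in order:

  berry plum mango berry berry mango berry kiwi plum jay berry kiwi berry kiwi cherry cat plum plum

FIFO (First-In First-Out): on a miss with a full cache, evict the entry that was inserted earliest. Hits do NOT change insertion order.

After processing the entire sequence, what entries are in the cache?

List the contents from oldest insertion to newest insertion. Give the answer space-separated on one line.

FIFO simulation (capacity=4):
  1. access berry: MISS. Cache (old->new): [berry]
  2. access plum: MISS. Cache (old->new): [berry plum]
  3. access mango: MISS. Cache (old->new): [berry plum mango]
  4. access berry: HIT. Cache (old->new): [berry plum mango]
  5. access berry: HIT. Cache (old->new): [berry plum mango]
  6. access mango: HIT. Cache (old->new): [berry plum mango]
  7. access berry: HIT. Cache (old->new): [berry plum mango]
  8. access kiwi: MISS. Cache (old->new): [berry plum mango kiwi]
  9. access plum: HIT. Cache (old->new): [berry plum mango kiwi]
  10. access jay: MISS, evict berry. Cache (old->new): [plum mango kiwi jay]
  11. access berry: MISS, evict plum. Cache (old->new): [mango kiwi jay berry]
  12. access kiwi: HIT. Cache (old->new): [mango kiwi jay berry]
  13. access berry: HIT. Cache (old->new): [mango kiwi jay berry]
  14. access kiwi: HIT. Cache (old->new): [mango kiwi jay berry]
  15. access cherry: MISS, evict mango. Cache (old->new): [kiwi jay berry cherry]
  16. access cat: MISS, evict kiwi. Cache (old->new): [jay berry cherry cat]
  17. access plum: MISS, evict jay. Cache (old->new): [berry cherry cat plum]
  18. access plum: HIT. Cache (old->new): [berry cherry cat plum]
Total: 9 hits, 9 misses, 5 evictions

Answer: berry cherry cat plum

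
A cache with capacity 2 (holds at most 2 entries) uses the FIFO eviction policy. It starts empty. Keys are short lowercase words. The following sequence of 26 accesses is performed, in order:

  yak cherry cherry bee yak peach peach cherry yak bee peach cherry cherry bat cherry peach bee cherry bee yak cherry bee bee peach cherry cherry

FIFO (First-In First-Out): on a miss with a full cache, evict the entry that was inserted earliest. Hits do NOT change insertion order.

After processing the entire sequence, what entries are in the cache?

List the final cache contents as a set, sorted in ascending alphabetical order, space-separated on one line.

FIFO simulation (capacity=2):
  1. access yak: MISS. Cache (old->new): [yak]
  2. access cherry: MISS. Cache (old->new): [yak cherry]
  3. access cherry: HIT. Cache (old->new): [yak cherry]
  4. access bee: MISS, evict yak. Cache (old->new): [cherry bee]
  5. access yak: MISS, evict cherry. Cache (old->new): [bee yak]
  6. access peach: MISS, evict bee. Cache (old->new): [yak peach]
  7. access peach: HIT. Cache (old->new): [yak peach]
  8. access cherry: MISS, evict yak. Cache (old->new): [peach cherry]
  9. access yak: MISS, evict peach. Cache (old->new): [cherry yak]
  10. access bee: MISS, evict cherry. Cache (old->new): [yak bee]
  11. access peach: MISS, evict yak. Cache (old->new): [bee peach]
  12. access cherry: MISS, evict bee. Cache (old->new): [peach cherry]
  13. access cherry: HIT. Cache (old->new): [peach cherry]
  14. access bat: MISS, evict peach. Cache (old->new): [cherry bat]
  15. access cherry: HIT. Cache (old->new): [cherry bat]
  16. access peach: MISS, evict cherry. Cache (old->new): [bat peach]
  17. access bee: MISS, evict bat. Cache (old->new): [peach bee]
  18. access cherry: MISS, evict peach. Cache (old->new): [bee cherry]
  19. access bee: HIT. Cache (old->new): [bee cherry]
  20. access yak: MISS, evict bee. Cache (old->new): [cherry yak]
  21. access cherry: HIT. Cache (old->new): [cherry yak]
  22. access bee: MISS, evict cherry. Cache (old->new): [yak bee]
  23. access bee: HIT. Cache (old->new): [yak bee]
  24. access peach: MISS, evict yak. Cache (old->new): [bee peach]
  25. access cherry: MISS, evict bee. Cache (old->new): [peach cherry]
  26. access cherry: HIT. Cache (old->new): [peach cherry]
Total: 8 hits, 18 misses, 16 evictions

Answer: cherry peach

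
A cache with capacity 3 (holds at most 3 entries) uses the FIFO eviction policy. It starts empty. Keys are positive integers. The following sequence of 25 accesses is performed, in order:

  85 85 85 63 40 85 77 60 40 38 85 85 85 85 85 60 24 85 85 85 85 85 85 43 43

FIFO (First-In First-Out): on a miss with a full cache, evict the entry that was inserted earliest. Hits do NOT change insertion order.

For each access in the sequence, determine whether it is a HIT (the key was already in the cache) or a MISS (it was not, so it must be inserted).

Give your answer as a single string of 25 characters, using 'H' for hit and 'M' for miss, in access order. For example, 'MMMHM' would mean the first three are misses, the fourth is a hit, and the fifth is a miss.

FIFO simulation (capacity=3):
  1. access 85: MISS. Cache (old->new): [85]
  2. access 85: HIT. Cache (old->new): [85]
  3. access 85: HIT. Cache (old->new): [85]
  4. access 63: MISS. Cache (old->new): [85 63]
  5. access 40: MISS. Cache (old->new): [85 63 40]
  6. access 85: HIT. Cache (old->new): [85 63 40]
  7. access 77: MISS, evict 85. Cache (old->new): [63 40 77]
  8. access 60: MISS, evict 63. Cache (old->new): [40 77 60]
  9. access 40: HIT. Cache (old->new): [40 77 60]
  10. access 38: MISS, evict 40. Cache (old->new): [77 60 38]
  11. access 85: MISS, evict 77. Cache (old->new): [60 38 85]
  12. access 85: HIT. Cache (old->new): [60 38 85]
  13. access 85: HIT. Cache (old->new): [60 38 85]
  14. access 85: HIT. Cache (old->new): [60 38 85]
  15. access 85: HIT. Cache (old->new): [60 38 85]
  16. access 60: HIT. Cache (old->new): [60 38 85]
  17. access 24: MISS, evict 60. Cache (old->new): [38 85 24]
  18. access 85: HIT. Cache (old->new): [38 85 24]
  19. access 85: HIT. Cache (old->new): [38 85 24]
  20. access 85: HIT. Cache (old->new): [38 85 24]
  21. access 85: HIT. Cache (old->new): [38 85 24]
  22. access 85: HIT. Cache (old->new): [38 85 24]
  23. access 85: HIT. Cache (old->new): [38 85 24]
  24. access 43: MISS, evict 38. Cache (old->new): [85 24 43]
  25. access 43: HIT. Cache (old->new): [85 24 43]
Total: 16 hits, 9 misses, 6 evictions

Answer: MHHMMHMMHMMHHHHHMHHHHHHMH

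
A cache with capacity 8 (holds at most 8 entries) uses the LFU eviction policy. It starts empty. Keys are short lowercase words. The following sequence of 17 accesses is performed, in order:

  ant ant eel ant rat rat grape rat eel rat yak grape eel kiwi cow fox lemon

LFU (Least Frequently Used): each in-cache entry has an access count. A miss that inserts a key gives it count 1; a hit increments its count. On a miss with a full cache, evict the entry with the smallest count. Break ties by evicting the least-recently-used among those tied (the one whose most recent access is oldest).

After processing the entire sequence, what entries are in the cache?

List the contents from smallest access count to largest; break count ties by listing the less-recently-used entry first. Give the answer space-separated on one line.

Answer: kiwi cow fox lemon grape ant eel rat

Derivation:
LFU simulation (capacity=8):
  1. access ant: MISS. Cache: [ant(c=1)]
  2. access ant: HIT, count now 2. Cache: [ant(c=2)]
  3. access eel: MISS. Cache: [eel(c=1) ant(c=2)]
  4. access ant: HIT, count now 3. Cache: [eel(c=1) ant(c=3)]
  5. access rat: MISS. Cache: [eel(c=1) rat(c=1) ant(c=3)]
  6. access rat: HIT, count now 2. Cache: [eel(c=1) rat(c=2) ant(c=3)]
  7. access grape: MISS. Cache: [eel(c=1) grape(c=1) rat(c=2) ant(c=3)]
  8. access rat: HIT, count now 3. Cache: [eel(c=1) grape(c=1) ant(c=3) rat(c=3)]
  9. access eel: HIT, count now 2. Cache: [grape(c=1) eel(c=2) ant(c=3) rat(c=3)]
  10. access rat: HIT, count now 4. Cache: [grape(c=1) eel(c=2) ant(c=3) rat(c=4)]
  11. access yak: MISS. Cache: [grape(c=1) yak(c=1) eel(c=2) ant(c=3) rat(c=4)]
  12. access grape: HIT, count now 2. Cache: [yak(c=1) eel(c=2) grape(c=2) ant(c=3) rat(c=4)]
  13. access eel: HIT, count now 3. Cache: [yak(c=1) grape(c=2) ant(c=3) eel(c=3) rat(c=4)]
  14. access kiwi: MISS. Cache: [yak(c=1) kiwi(c=1) grape(c=2) ant(c=3) eel(c=3) rat(c=4)]
  15. access cow: MISS. Cache: [yak(c=1) kiwi(c=1) cow(c=1) grape(c=2) ant(c=3) eel(c=3) rat(c=4)]
  16. access fox: MISS. Cache: [yak(c=1) kiwi(c=1) cow(c=1) fox(c=1) grape(c=2) ant(c=3) eel(c=3) rat(c=4)]
  17. access lemon: MISS, evict yak(c=1). Cache: [kiwi(c=1) cow(c=1) fox(c=1) lemon(c=1) grape(c=2) ant(c=3) eel(c=3) rat(c=4)]
Total: 8 hits, 9 misses, 1 evictions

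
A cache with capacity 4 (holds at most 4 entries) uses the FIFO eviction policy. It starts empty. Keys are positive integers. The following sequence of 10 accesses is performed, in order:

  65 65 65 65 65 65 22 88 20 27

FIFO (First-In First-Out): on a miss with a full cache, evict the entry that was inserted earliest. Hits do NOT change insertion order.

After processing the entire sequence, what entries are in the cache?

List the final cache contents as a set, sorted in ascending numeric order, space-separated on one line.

Answer: 20 22 27 88

Derivation:
FIFO simulation (capacity=4):
  1. access 65: MISS. Cache (old->new): [65]
  2. access 65: HIT. Cache (old->new): [65]
  3. access 65: HIT. Cache (old->new): [65]
  4. access 65: HIT. Cache (old->new): [65]
  5. access 65: HIT. Cache (old->new): [65]
  6. access 65: HIT. Cache (old->new): [65]
  7. access 22: MISS. Cache (old->new): [65 22]
  8. access 88: MISS. Cache (old->new): [65 22 88]
  9. access 20: MISS. Cache (old->new): [65 22 88 20]
  10. access 27: MISS, evict 65. Cache (old->new): [22 88 20 27]
Total: 5 hits, 5 misses, 1 evictions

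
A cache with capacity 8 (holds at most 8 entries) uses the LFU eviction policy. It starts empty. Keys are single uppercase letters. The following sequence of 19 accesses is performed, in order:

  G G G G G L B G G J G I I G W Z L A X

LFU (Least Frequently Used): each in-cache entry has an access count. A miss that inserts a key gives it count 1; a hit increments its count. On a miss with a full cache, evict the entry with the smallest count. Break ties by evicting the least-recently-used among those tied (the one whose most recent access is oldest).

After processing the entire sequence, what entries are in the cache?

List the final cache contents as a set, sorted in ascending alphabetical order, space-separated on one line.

LFU simulation (capacity=8):
  1. access G: MISS. Cache: [G(c=1)]
  2. access G: HIT, count now 2. Cache: [G(c=2)]
  3. access G: HIT, count now 3. Cache: [G(c=3)]
  4. access G: HIT, count now 4. Cache: [G(c=4)]
  5. access G: HIT, count now 5. Cache: [G(c=5)]
  6. access L: MISS. Cache: [L(c=1) G(c=5)]
  7. access B: MISS. Cache: [L(c=1) B(c=1) G(c=5)]
  8. access G: HIT, count now 6. Cache: [L(c=1) B(c=1) G(c=6)]
  9. access G: HIT, count now 7. Cache: [L(c=1) B(c=1) G(c=7)]
  10. access J: MISS. Cache: [L(c=1) B(c=1) J(c=1) G(c=7)]
  11. access G: HIT, count now 8. Cache: [L(c=1) B(c=1) J(c=1) G(c=8)]
  12. access I: MISS. Cache: [L(c=1) B(c=1) J(c=1) I(c=1) G(c=8)]
  13. access I: HIT, count now 2. Cache: [L(c=1) B(c=1) J(c=1) I(c=2) G(c=8)]
  14. access G: HIT, count now 9. Cache: [L(c=1) B(c=1) J(c=1) I(c=2) G(c=9)]
  15. access W: MISS. Cache: [L(c=1) B(c=1) J(c=1) W(c=1) I(c=2) G(c=9)]
  16. access Z: MISS. Cache: [L(c=1) B(c=1) J(c=1) W(c=1) Z(c=1) I(c=2) G(c=9)]
  17. access L: HIT, count now 2. Cache: [B(c=1) J(c=1) W(c=1) Z(c=1) I(c=2) L(c=2) G(c=9)]
  18. access A: MISS. Cache: [B(c=1) J(c=1) W(c=1) Z(c=1) A(c=1) I(c=2) L(c=2) G(c=9)]
  19. access X: MISS, evict B(c=1). Cache: [J(c=1) W(c=1) Z(c=1) A(c=1) X(c=1) I(c=2) L(c=2) G(c=9)]
Total: 10 hits, 9 misses, 1 evictions

Answer: A G I J L W X Z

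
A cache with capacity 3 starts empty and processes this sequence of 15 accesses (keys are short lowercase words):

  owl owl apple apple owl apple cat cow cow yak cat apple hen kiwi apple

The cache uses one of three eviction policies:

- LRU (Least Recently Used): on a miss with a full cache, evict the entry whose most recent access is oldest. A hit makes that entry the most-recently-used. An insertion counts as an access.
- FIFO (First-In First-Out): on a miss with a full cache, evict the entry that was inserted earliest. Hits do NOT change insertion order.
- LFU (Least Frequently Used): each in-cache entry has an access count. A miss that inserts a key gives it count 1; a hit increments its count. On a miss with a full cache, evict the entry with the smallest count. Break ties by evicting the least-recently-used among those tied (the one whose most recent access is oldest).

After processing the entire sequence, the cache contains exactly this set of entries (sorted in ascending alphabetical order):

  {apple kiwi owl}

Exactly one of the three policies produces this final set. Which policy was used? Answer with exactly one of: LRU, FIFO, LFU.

Answer: LFU

Derivation:
Simulating under each policy and comparing final sets:
  LRU: final set = {apple hen kiwi} -> differs
  FIFO: final set = {apple hen kiwi} -> differs
  LFU: final set = {apple kiwi owl} -> MATCHES target
Only LFU produces the target set.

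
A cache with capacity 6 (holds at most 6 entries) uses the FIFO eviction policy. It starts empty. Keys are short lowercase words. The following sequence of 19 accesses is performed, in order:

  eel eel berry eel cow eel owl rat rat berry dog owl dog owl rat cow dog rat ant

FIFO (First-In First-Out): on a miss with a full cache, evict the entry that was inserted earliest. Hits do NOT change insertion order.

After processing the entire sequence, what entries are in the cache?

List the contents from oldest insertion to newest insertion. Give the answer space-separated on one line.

Answer: berry cow owl rat dog ant

Derivation:
FIFO simulation (capacity=6):
  1. access eel: MISS. Cache (old->new): [eel]
  2. access eel: HIT. Cache (old->new): [eel]
  3. access berry: MISS. Cache (old->new): [eel berry]
  4. access eel: HIT. Cache (old->new): [eel berry]
  5. access cow: MISS. Cache (old->new): [eel berry cow]
  6. access eel: HIT. Cache (old->new): [eel berry cow]
  7. access owl: MISS. Cache (old->new): [eel berry cow owl]
  8. access rat: MISS. Cache (old->new): [eel berry cow owl rat]
  9. access rat: HIT. Cache (old->new): [eel berry cow owl rat]
  10. access berry: HIT. Cache (old->new): [eel berry cow owl rat]
  11. access dog: MISS. Cache (old->new): [eel berry cow owl rat dog]
  12. access owl: HIT. Cache (old->new): [eel berry cow owl rat dog]
  13. access dog: HIT. Cache (old->new): [eel berry cow owl rat dog]
  14. access owl: HIT. Cache (old->new): [eel berry cow owl rat dog]
  15. access rat: HIT. Cache (old->new): [eel berry cow owl rat dog]
  16. access cow: HIT. Cache (old->new): [eel berry cow owl rat dog]
  17. access dog: HIT. Cache (old->new): [eel berry cow owl rat dog]
  18. access rat: HIT. Cache (old->new): [eel berry cow owl rat dog]
  19. access ant: MISS, evict eel. Cache (old->new): [berry cow owl rat dog ant]
Total: 12 hits, 7 misses, 1 evictions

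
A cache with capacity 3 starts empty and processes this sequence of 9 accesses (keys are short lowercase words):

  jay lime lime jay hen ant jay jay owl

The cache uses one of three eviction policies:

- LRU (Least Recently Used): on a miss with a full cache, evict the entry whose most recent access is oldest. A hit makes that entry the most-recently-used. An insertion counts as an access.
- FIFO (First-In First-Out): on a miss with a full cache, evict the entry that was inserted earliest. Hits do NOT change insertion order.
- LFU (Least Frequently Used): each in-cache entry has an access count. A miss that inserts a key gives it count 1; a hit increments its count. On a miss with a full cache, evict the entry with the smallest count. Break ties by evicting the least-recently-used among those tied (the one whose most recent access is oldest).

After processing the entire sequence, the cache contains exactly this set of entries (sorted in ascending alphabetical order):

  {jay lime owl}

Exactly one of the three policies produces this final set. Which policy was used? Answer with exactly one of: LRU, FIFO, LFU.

Simulating under each policy and comparing final sets:
  LRU: final set = {ant jay owl} -> differs
  FIFO: final set = {ant jay owl} -> differs
  LFU: final set = {jay lime owl} -> MATCHES target
Only LFU produces the target set.

Answer: LFU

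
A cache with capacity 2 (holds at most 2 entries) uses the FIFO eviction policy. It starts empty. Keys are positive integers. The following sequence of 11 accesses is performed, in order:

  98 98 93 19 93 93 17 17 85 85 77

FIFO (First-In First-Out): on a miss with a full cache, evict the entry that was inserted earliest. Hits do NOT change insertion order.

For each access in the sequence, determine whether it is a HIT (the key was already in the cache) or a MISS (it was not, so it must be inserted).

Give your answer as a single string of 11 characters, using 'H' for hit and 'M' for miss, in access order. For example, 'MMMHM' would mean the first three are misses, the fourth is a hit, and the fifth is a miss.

Answer: MHMMHHMHMHM

Derivation:
FIFO simulation (capacity=2):
  1. access 98: MISS. Cache (old->new): [98]
  2. access 98: HIT. Cache (old->new): [98]
  3. access 93: MISS. Cache (old->new): [98 93]
  4. access 19: MISS, evict 98. Cache (old->new): [93 19]
  5. access 93: HIT. Cache (old->new): [93 19]
  6. access 93: HIT. Cache (old->new): [93 19]
  7. access 17: MISS, evict 93. Cache (old->new): [19 17]
  8. access 17: HIT. Cache (old->new): [19 17]
  9. access 85: MISS, evict 19. Cache (old->new): [17 85]
  10. access 85: HIT. Cache (old->new): [17 85]
  11. access 77: MISS, evict 17. Cache (old->new): [85 77]
Total: 5 hits, 6 misses, 4 evictions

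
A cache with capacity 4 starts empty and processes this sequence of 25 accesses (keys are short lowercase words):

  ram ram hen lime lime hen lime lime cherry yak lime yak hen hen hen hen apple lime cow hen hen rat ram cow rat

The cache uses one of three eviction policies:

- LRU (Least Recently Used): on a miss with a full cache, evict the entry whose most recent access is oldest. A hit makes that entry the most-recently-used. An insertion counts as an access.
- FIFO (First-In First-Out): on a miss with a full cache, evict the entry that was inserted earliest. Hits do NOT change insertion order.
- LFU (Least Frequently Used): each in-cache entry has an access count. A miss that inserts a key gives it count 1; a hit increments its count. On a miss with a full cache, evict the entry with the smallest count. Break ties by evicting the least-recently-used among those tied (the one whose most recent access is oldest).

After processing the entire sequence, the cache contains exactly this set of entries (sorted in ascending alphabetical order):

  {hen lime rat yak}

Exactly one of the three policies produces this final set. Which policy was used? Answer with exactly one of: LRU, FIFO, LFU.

Answer: LFU

Derivation:
Simulating under each policy and comparing final sets:
  LRU: final set = {cow hen ram rat} -> differs
  FIFO: final set = {cow hen ram rat} -> differs
  LFU: final set = {hen lime rat yak} -> MATCHES target
Only LFU produces the target set.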